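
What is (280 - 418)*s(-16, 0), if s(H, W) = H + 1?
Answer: 2070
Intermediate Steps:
s(H, W) = 1 + H
(280 - 418)*s(-16, 0) = (280 - 418)*(1 - 16) = -138*(-15) = 2070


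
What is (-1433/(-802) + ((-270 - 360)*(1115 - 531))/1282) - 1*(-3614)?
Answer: 1711274981/514082 ≈ 3328.8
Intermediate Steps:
(-1433/(-802) + ((-270 - 360)*(1115 - 531))/1282) - 1*(-3614) = (-1433*(-1/802) - 630*584*(1/1282)) + 3614 = (1433/802 - 367920*1/1282) + 3614 = (1433/802 - 183960/641) + 3614 = -146617367/514082 + 3614 = 1711274981/514082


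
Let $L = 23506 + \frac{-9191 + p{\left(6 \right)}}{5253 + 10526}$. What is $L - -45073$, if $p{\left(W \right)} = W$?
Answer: $\frac{1082098856}{15779} \approx 68578.0$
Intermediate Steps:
$L = \frac{370891989}{15779}$ ($L = 23506 + \frac{-9191 + 6}{5253 + 10526} = 23506 - \frac{9185}{15779} = \frac{370891989}{15779} \approx 23505.0$)
$L - -45073 = \frac{370891989}{15779} - -45073 = \frac{370891989}{15779} + 45073 = \frac{1082098856}{15779}$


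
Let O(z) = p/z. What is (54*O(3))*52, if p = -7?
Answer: -6552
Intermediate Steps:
O(z) = -7/z
(54*O(3))*52 = (54*(-7/3))*52 = -126*52 = -6552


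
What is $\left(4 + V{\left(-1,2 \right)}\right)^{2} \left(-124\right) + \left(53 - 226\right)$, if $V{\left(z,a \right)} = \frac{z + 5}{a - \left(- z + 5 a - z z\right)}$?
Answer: $-1692$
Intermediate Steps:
$V{\left(z,a \right)} = \frac{5 + z}{z + z^{2} - 4 a}$ ($V{\left(z,a \right)} = \frac{5 + z}{a - \left(- z - z^{2} + 5 a\right)} = \frac{5 + z}{a + \left(z + z^{2} - 5 a\right)} = \frac{5 + z}{z + z^{2} - 4 a}$)
$\left(4 + V{\left(-1,2 \right)}\right)^{2} \left(-124\right) + \left(53 - 226\right) = \left(4 + \frac{5 - 1}{-1 + \left(-1\right)^{2} - 8}\right)^{2} \left(-124\right) + \left(53 - 226\right) = \left(4 + \frac{1}{-1 + 1 - 8} \cdot 4\right)^{2} \left(-124\right) - 173 = \left(4 + \frac{1}{-8} \cdot 4\right)^{2} \left(-124\right) - 173 = \left(4 - \frac{1}{2}\right)^{2} \left(-124\right) - 173 = \left(\frac{7}{2}\right)^{2} \left(-124\right) - 173 = \frac{49}{4} \left(-124\right) - 173 = -1519 - 173 = -1692$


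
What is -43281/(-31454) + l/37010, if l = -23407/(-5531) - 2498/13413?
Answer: 29711218531113973/21590592432769905 ≈ 1.3761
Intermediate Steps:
l = 300141653/74187303 (l = -23407*(-1/5531) - 2498*1/13413 = 23407/5531 - 2498/13413 = 300141653/74187303 ≈ 4.0457)
-43281/(-31454) + l/37010 = -43281/(-31454) + (300141653/74187303)/37010 = -43281*(-1/31454) + (300141653/74187303)*(1/37010) = 43281/31454 + 300141653/2745672084030 = 29711218531113973/21590592432769905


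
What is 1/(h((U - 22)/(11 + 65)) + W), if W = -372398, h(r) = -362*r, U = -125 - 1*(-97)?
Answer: -19/7071037 ≈ -2.6870e-6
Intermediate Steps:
U = -28 (U = -125 + 97 = -28)
1/(h((U - 22)/(11 + 65)) + W) = 1/(-362*(-28 - 22)/(11 + 65) - 372398) = 1/(-(-18100)/76 - 372398) = 1/(-362*(-25/38) - 372398) = 1/(4525/19 - 372398) = 1/(-7071037/19) = -19/7071037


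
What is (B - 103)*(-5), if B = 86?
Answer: 85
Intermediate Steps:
(B - 103)*(-5) = (86 - 103)*(-5) = -17*(-5) = 85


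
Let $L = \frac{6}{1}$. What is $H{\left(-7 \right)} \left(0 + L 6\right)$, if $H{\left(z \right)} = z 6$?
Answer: $-1512$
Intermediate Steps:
$L = 6$ ($L = 6 \cdot 1 = 6$)
$H{\left(z \right)} = 6 z$
$H{\left(-7 \right)} \left(0 + L 6\right) = 6 \left(-7\right) \left(0 + 6 \cdot 6\right) = - 42 \left(0 + 36\right) = \left(-42\right) 36 = -1512$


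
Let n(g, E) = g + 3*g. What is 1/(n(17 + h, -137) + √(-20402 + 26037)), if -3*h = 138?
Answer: -116/7821 - 7*√115/7821 ≈ -0.024430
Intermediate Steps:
h = -46 (h = -⅓*138 = -46)
n(g, E) = 4*g
1/(n(17 + h, -137) + √(-20402 + 26037)) = 1/(4*(17 - 46) + √(-20402 + 26037)) = 1/(4*(-29) + √5635) = 1/(-116 + 7*√115)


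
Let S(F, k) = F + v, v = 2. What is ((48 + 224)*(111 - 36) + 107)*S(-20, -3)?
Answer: -369126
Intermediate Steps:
S(F, k) = 2 + F (S(F, k) = F + 2 = 2 + F)
((48 + 224)*(111 - 36) + 107)*S(-20, -3) = ((48 + 224)*(111 - 36) + 107)*(2 - 20) = (272*75 + 107)*(-18) = (20400 + 107)*(-18) = 20507*(-18) = -369126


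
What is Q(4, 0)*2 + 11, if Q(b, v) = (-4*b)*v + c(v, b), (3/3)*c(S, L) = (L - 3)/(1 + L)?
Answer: 57/5 ≈ 11.400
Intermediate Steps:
c(S, L) = (-3 + L)/(1 + L) (c(S, L) = (L - 3)/(1 + L) = (-3 + L)/(1 + L))
Q(b, v) = (-3 + b)/(1 + b) - 4*b*v (Q(b, v) = (-4*b)*v + (-3 + b)/(1 + b) = -4*b*v + (-3 + b)/(1 + b) = (-3 + b)/(1 + b) - 4*b*v)
Q(4, 0)*2 + 11 = ((-3 + 4 - 4*4*0*(1 + 4))/(1 + 4))*2 + 11 = ((-3 + 4 - 4*4*0*5)/5)*2 + 11 = ((-3 + 4 + 0)/5)*2 + 11 = ((1/5)*1)*2 + 11 = (1/5)*2 + 11 = 2/5 + 11 = 57/5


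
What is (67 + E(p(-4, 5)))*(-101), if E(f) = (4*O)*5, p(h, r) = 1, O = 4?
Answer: -14847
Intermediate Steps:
E(f) = 80 (E(f) = (4*4)*5 = 16*5 = 80)
(67 + E(p(-4, 5)))*(-101) = (67 + 80)*(-101) = 147*(-101) = -14847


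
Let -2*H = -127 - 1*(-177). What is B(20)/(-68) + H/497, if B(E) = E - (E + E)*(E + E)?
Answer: 195890/8449 ≈ 23.185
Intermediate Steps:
H = -25 (H = -(-127 - 1*(-177))/2 = -(-127 + 177)/2 = -½*50 = -25)
B(E) = E - 4*E² (B(E) = E - 2*E*2*E = E - 4*E²)
B(20)/(-68) + H/497 = (20*(1 - 4*20))/(-68) - 25/497 = (20*(1 - 80))*(-1/68) - 25*1/497 = (20*(-79))*(-1/68) - 25/497 = -1580*(-1/68) - 25/497 = 395/17 - 25/497 = 195890/8449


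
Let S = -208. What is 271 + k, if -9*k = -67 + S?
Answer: 2714/9 ≈ 301.56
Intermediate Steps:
k = 275/9 (k = -(-67 - 208)/9 = -⅑*(-275) = 275/9 ≈ 30.556)
271 + k = 271 + 275/9 = 2714/9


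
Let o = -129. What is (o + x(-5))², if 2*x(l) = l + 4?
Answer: 67081/4 ≈ 16770.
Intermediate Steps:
x(l) = 2 + l/2 (x(l) = (l + 4)/2 = (4 + l)/2 = 2 + l/2)
(o + x(-5))² = (-129 + (2 + (½)*(-5)))² = (-129 + (2 - 5/2))² = (-129 - ½)² = (-259/2)² = 67081/4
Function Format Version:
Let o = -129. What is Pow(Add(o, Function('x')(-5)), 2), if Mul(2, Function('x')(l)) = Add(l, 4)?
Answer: Rational(67081, 4) ≈ 16770.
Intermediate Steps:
Function('x')(l) = Add(2, Mul(Rational(1, 2), l)) (Function('x')(l) = Mul(Rational(1, 2), Add(l, 4)) = Mul(Rational(1, 2), Add(4, l)) = Add(2, Mul(Rational(1, 2), l)))
Pow(Add(o, Function('x')(-5)), 2) = Pow(Add(-129, Add(2, Mul(Rational(1, 2), -5))), 2) = Pow(Add(-129, Add(2, Rational(-5, 2))), 2) = Pow(Add(-129, Rational(-1, 2)), 2) = Pow(Rational(-259, 2), 2) = Rational(67081, 4)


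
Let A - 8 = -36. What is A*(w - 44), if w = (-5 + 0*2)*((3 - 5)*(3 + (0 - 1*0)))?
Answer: 392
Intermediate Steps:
A = -28 (A = 8 - 36 = -28)
w = 30 (w = (-5 + 0)*(-2*(3 + (0 + 0))) = -(-10)*(3 + 0) = -(-10)*3 = -5*(-6) = 30)
A*(w - 44) = -28*(30 - 44) = -28*(-14) = 392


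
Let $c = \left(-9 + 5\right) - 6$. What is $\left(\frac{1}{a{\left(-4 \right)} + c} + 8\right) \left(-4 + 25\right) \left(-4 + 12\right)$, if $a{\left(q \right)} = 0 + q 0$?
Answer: $\frac{6636}{5} \approx 1327.2$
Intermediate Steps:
$a{\left(q \right)} = 0$ ($a{\left(q \right)} = 0 + 0 = 0$)
$c = -10$ ($c = -4 - 6 = -10$)
$\left(\frac{1}{a{\left(-4 \right)} + c} + 8\right) \left(-4 + 25\right) \left(-4 + 12\right) = \left(\frac{1}{0 - 10} + 8\right) \left(-4 + 25\right) \left(-4 + 12\right) = \left(\frac{1}{-10} + 8\right) 21 \cdot 8 = \left(- \frac{1}{10} + 8\right) 168 = \frac{79}{10} \cdot 168 = \frac{6636}{5}$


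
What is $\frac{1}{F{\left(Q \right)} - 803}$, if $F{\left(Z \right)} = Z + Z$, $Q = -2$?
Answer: $- \frac{1}{807} \approx -0.0012392$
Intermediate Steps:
$F{\left(Z \right)} = 2 Z$
$\frac{1}{F{\left(Q \right)} - 803} = \frac{1}{2 \left(-2\right) - 803} = \frac{1}{-4 - 803} = \frac{1}{-807} = - \frac{1}{807}$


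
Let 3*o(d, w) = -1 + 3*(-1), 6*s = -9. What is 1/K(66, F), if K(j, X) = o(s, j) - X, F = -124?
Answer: 3/368 ≈ 0.0081522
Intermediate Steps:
s = -3/2 (s = (1/6)*(-9) = -3/2 ≈ -1.5000)
o(d, w) = -4/3 (o(d, w) = (-1 + 3*(-1))/3 = (-1 - 3)/3 = (1/3)*(-4) = -4/3)
K(j, X) = -4/3 - X
1/K(66, F) = 1/(-4/3 - 1*(-124)) = 1/(-4/3 + 124) = 1/(368/3) = 3/368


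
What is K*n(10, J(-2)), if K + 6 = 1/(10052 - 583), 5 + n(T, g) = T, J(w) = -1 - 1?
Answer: -284065/9469 ≈ -29.999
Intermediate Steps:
J(w) = -2
n(T, g) = -5 + T
K = -56813/9469 (K = -6 + 1/(10052 - 583) = -6 + 1/9469 = -56813/9469 ≈ -5.9999)
K*n(10, J(-2)) = -56813*(-5 + 10)/9469 = -56813/9469*5 = -284065/9469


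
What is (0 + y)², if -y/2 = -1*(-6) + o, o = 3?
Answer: 324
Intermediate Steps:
y = -18 (y = -2*(-1*(-6) + 3) = -2*(6 + 3) = -2*9 = -18)
(0 + y)² = (0 - 18)² = (-18)² = 324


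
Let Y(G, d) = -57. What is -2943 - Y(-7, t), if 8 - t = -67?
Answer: -2886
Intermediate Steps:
t = 75 (t = 8 - 1*(-67) = 8 + 67 = 75)
-2943 - Y(-7, t) = -2943 - 1*(-57) = -2943 + 57 = -2886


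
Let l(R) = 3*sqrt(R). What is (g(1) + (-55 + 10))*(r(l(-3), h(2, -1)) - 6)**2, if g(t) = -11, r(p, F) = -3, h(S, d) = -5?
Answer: -4536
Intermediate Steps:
(g(1) + (-55 + 10))*(r(l(-3), h(2, -1)) - 6)**2 = (-11 + (-55 + 10))*(-3 - 6)**2 = (-11 - 45)*(-9)**2 = -56*81 = -4536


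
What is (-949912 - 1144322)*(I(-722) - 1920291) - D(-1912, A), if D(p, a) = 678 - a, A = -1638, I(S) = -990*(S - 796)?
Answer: 874281959898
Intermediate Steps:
I(S) = 788040 - 990*S (I(S) = -990*(-796 + S) = 788040 - 990*S)
(-949912 - 1144322)*(I(-722) - 1920291) - D(-1912, A) = (-949912 - 1144322)*((788040 - 990*(-722)) - 1920291) - (678 - 1*(-1638)) = -2094234*((788040 + 714780) - 1920291) - (678 + 1638) = -2094234*(1502820 - 1920291) - 1*2316 = -2094234*(-417471) - 2316 = 874281962214 - 2316 = 874281959898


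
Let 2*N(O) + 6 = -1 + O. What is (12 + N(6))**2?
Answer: 529/4 ≈ 132.25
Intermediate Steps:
N(O) = -7/2 + O/2 (N(O) = -3 + (-1 + O)/2 = -3 + (-1/2 + O/2) = -7/2 + O/2)
(12 + N(6))**2 = (12 + (-7/2 + (1/2)*6))**2 = (12 + (-7/2 + 3))**2 = (12 - 1/2)**2 = (23/2)**2 = 529/4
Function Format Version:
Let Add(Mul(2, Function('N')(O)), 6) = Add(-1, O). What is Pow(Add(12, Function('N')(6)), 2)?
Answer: Rational(529, 4) ≈ 132.25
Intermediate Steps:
Function('N')(O) = Add(Rational(-7, 2), Mul(Rational(1, 2), O)) (Function('N')(O) = Add(-3, Mul(Rational(1, 2), Add(-1, O))) = Add(-3, Add(Rational(-1, 2), Mul(Rational(1, 2), O))) = Add(Rational(-7, 2), Mul(Rational(1, 2), O)))
Pow(Add(12, Function('N')(6)), 2) = Pow(Add(12, Add(Rational(-7, 2), Mul(Rational(1, 2), 6))), 2) = Pow(Add(12, Add(Rational(-7, 2), 3)), 2) = Pow(Add(12, Rational(-1, 2)), 2) = Pow(Rational(23, 2), 2) = Rational(529, 4)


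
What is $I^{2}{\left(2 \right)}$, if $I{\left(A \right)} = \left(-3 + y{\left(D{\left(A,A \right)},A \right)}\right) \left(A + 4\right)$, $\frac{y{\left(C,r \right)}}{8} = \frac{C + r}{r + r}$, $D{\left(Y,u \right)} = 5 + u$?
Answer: $8100$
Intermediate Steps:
$y{\left(C,r \right)} = \frac{4 \left(C + r\right)}{r}$ ($y{\left(C,r \right)} = 8 \frac{C + r}{r + r} = 8 \frac{C + r}{2 r} = \frac{4 \left(C + r\right)}{r}$)
$I{\left(A \right)} = \left(1 + \frac{4 \left(5 + A\right)}{A}\right) \left(4 + A\right)$ ($I{\left(A \right)} = \left(-3 + \left(4 + \frac{4 \left(5 + A\right)}{A}\right)\right) \left(A + 4\right) = \left(-3 + \left(4 + \frac{4 \left(5 + A\right)}{A}\right)\right) \left(4 + A\right) = \left(1 + \frac{4 \left(5 + A\right)}{A}\right) \left(4 + A\right)$)
$I^{2}{\left(2 \right)} = \left(40 + 5 \cdot 2 + \frac{80}{2}\right)^{2} = \left(40 + 10 + 80 \cdot \frac{1}{2}\right)^{2} = \left(40 + 10 + 40\right)^{2} = 90^{2} = 8100$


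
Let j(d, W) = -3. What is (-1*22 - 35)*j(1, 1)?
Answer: 171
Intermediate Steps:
(-1*22 - 35)*j(1, 1) = (-1*22 - 35)*(-3) = (-22 - 35)*(-3) = -57*(-3) = 171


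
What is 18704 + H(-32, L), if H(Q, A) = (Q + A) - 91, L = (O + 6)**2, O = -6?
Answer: 18581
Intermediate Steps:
L = 0 (L = (-6 + 6)**2 = 0**2 = 0)
H(Q, A) = -91 + A + Q (H(Q, A) = (A + Q) - 91 = -91 + A + Q)
18704 + H(-32, L) = 18704 + (-91 + 0 - 32) = 18704 - 123 = 18581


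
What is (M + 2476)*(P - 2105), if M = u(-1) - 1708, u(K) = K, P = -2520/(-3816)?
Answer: -85543510/53 ≈ -1.6140e+6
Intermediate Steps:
P = 35/53 (P = -2520*(-1/3816) = 35/53 ≈ 0.66038)
M = -1709 (M = -1 - 1708 = -1709)
(M + 2476)*(P - 2105) = (-1709 + 2476)*(35/53 - 2105) = 767*(-111530/53) = -85543510/53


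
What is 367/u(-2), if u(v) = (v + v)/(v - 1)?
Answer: 1101/4 ≈ 275.25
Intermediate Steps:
u(v) = 2*v/(-1 + v) (u(v) = (2*v)/(-1 + v) = 2*v/(-1 + v))
367/u(-2) = 367/((2*(-2)/(-1 - 2))) = 367/((2*(-2)/(-3))) = 367/((2*(-2)*(-1/3))) = 367/(4/3) = 367*(3/4) = 1101/4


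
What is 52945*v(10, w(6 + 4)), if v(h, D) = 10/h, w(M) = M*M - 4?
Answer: 52945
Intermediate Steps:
w(M) = -4 + M**2 (w(M) = M**2 - 4 = -4 + M**2)
52945*v(10, w(6 + 4)) = 52945*(10/10) = 52945*(10*(1/10)) = 52945*1 = 52945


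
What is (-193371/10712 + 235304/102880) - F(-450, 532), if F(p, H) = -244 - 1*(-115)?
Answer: 3899721569/34439080 ≈ 113.24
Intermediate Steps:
F(p, H) = -129 (F(p, H) = -244 + 115 = -129)
(-193371/10712 + 235304/102880) - F(-450, 532) = (-193371/10712 + 235304/102880) - 1*(-129) = (-193371*1/10712 + 235304*(1/102880)) + 129 = (-193371/10712 + 29413/12860) + 129 = -542919751/34439080 + 129 = 3899721569/34439080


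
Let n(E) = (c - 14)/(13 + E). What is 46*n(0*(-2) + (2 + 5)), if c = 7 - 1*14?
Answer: -483/10 ≈ -48.300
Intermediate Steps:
c = -7 (c = 7 - 14 = -7)
n(E) = -21/(13 + E) (n(E) = (-7 - 14)/(13 + E) = -21/(13 + E))
46*n(0*(-2) + (2 + 5)) = 46*(-21/(13 + (0*(-2) + (2 + 5)))) = 46*(-21/(13 + (0 + 7))) = 46*(-21/(13 + 7)) = 46*(-21/20) = -483/10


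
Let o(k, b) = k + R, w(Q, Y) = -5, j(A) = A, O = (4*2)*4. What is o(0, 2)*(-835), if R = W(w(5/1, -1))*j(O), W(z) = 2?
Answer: -53440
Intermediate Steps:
O = 32 (O = 8*4 = 32)
R = 64 (R = 2*32 = 64)
o(k, b) = 64 + k (o(k, b) = k + 64 = 64 + k)
o(0, 2)*(-835) = (64 + 0)*(-835) = 64*(-835) = -53440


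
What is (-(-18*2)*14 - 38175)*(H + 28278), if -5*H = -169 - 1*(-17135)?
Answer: -4687176504/5 ≈ -9.3744e+8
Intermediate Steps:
H = -16966/5 (H = -(-169 - 1*(-17135))/5 = -(-169 + 17135)/5 = -⅕*16966 = -16966/5 ≈ -3393.2)
(-(-18*2)*14 - 38175)*(H + 28278) = (-(-18*2)*14 - 38175)*(-16966/5 + 28278) = (-(-36)*14 - 38175)*(124424/5) = (-1*(-504) - 38175)*(124424/5) = (504 - 38175)*(124424/5) = -37671*124424/5 = -4687176504/5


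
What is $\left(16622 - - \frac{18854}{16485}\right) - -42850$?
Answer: $\frac{980414774}{16485} \approx 59473.0$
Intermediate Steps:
$\left(16622 - - \frac{18854}{16485}\right) - -42850 = \left(16622 - \left(-18854\right) \frac{1}{16485}\right) + 42850 = \left(16622 - - \frac{18854}{16485}\right) + 42850 = \left(16622 + \frac{18854}{16485}\right) + 42850 = \frac{274032524}{16485} + 42850 = \frac{980414774}{16485}$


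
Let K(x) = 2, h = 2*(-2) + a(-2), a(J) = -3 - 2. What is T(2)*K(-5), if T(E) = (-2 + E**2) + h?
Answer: -14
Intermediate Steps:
a(J) = -5
h = -9 (h = 2*(-2) - 5 = -4 - 5 = -9)
T(E) = -11 + E**2 (T(E) = (-2 + E**2) - 9 = -11 + E**2)
T(2)*K(-5) = (-11 + 2**2)*2 = (-11 + 4)*2 = -7*2 = -14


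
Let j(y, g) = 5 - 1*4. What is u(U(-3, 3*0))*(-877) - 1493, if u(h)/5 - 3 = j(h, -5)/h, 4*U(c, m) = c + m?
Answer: -26404/3 ≈ -8801.3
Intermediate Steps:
j(y, g) = 1 (j(y, g) = 5 - 4 = 1)
U(c, m) = c/4 + m/4 (U(c, m) = (c + m)/4 = c/4 + m/4)
u(h) = 15 + 5/h (u(h) = 15 + 5*(1/h) = 15 + 5/h)
u(U(-3, 3*0))*(-877) - 1493 = (15 + 5/((¼)*(-3) + (3*0)/4))*(-877) - 1493 = (15 + 5/(-¾ + (¼)*0))*(-877) - 1493 = (15 + 5/(-¾ + 0))*(-877) - 1493 = (15 + 5/(-¾))*(-877) - 1493 = (15 + 5*(-4/3))*(-877) - 1493 = (15 - 20/3)*(-877) - 1493 = (25/3)*(-877) - 1493 = -21925/3 - 1493 = -26404/3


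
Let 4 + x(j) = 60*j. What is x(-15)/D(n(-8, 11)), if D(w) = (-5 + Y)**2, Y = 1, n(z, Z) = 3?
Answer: -113/2 ≈ -56.500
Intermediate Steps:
x(j) = -4 + 60*j
D(w) = 16 (D(w) = (-5 + 1)**2 = (-4)**2 = 16)
x(-15)/D(n(-8, 11)) = (-4 + 60*(-15))/16 = (-4 - 900)*(1/16) = -904*1/16 = -113/2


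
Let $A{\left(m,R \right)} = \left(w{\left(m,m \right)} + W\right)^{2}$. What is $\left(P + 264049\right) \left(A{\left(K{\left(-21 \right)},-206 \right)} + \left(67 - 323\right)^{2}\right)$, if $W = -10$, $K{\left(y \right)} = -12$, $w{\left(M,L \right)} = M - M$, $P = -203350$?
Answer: $3984039564$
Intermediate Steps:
$w{\left(M,L \right)} = 0$
$A{\left(m,R \right)} = 100$ ($A{\left(m,R \right)} = \left(0 - 10\right)^{2} = \left(-10\right)^{2} = 100$)
$\left(P + 264049\right) \left(A{\left(K{\left(-21 \right)},-206 \right)} + \left(67 - 323\right)^{2}\right) = \left(-203350 + 264049\right) \left(100 + \left(67 - 323\right)^{2}\right) = 60699 \left(100 + \left(-256\right)^{2}\right) = 60699 \left(100 + 65536\right) = 60699 \cdot 65636 = 3984039564$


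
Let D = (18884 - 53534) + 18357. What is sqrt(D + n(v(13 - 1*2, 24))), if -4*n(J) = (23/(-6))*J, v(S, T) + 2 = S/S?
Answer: I*sqrt(2346330)/12 ≈ 127.65*I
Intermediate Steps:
v(S, T) = -1 (v(S, T) = -2 + S/S = -2 + 1 = -1)
D = -16293 (D = -34650 + 18357 = -16293)
n(J) = 23*J/24 (n(J) = -23/(-6)*J/4 = -23*(-1/6)*J/4 = -(-23)*J/24 = 23*J/24)
sqrt(D + n(v(13 - 1*2, 24))) = sqrt(-16293 + (23/24)*(-1)) = sqrt(-16293 - 23/24) = sqrt(-391055/24) = I*sqrt(2346330)/12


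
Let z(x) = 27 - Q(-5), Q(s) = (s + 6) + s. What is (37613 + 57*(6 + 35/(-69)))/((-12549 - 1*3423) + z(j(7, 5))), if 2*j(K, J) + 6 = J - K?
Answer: -872300/366643 ≈ -2.3792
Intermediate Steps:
Q(s) = 6 + 2*s (Q(s) = (6 + s) + s = 6 + 2*s)
j(K, J) = -3 + J/2 - K/2 (j(K, J) = -3 + (J - K)/2 = -3 + (J/2 - K/2) = -3 + J/2 - K/2)
z(x) = 31 (z(x) = 27 - (6 + 2*(-5)) = 27 - (6 - 10) = 27 - 1*(-4) = 27 + 4 = 31)
(37613 + 57*(6 + 35/(-69)))/((-12549 - 1*3423) + z(j(7, 5))) = (37613 + 57*(6 + 35/(-69)))/((-12549 - 1*3423) + 31) = (37613 + 57*(6 + 35*(-1/69)))/((-12549 - 3423) + 31) = (37613 + 57*(6 - 35/69))/(-15972 + 31) = (37613 + 57*(379/69))/(-15941) = (37613 + 7201/23)*(-1/15941) = (872300/23)*(-1/15941) = -872300/366643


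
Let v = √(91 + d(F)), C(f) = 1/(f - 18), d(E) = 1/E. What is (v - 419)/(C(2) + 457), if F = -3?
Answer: -6704/7311 + 64*√51/21933 ≈ -0.89614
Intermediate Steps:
C(f) = 1/(-18 + f)
v = 4*√51/3 (v = √(91 + 1/(-3)) = √(91 - ⅓) = √(272/3) = 4*√51/3 ≈ 9.5219)
(v - 419)/(C(2) + 457) = (4*√51/3 - 419)/(1/(-18 + 2) + 457) = (-419 + 4*√51/3)/(1/(-16) + 457) = (-419 + 4*√51/3)/(-1/16 + 457) = (-419 + 4*√51/3)/(7311/16) = (-419 + 4*√51/3)*(16/7311) = -6704/7311 + 64*√51/21933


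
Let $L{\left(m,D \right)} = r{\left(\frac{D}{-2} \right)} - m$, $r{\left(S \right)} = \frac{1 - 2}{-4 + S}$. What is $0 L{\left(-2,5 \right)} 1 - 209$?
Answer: $-209$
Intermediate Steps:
$r{\left(S \right)} = - \frac{1}{-4 + S}$
$L{\left(m,D \right)} = - m - \frac{1}{-4 - \frac{D}{2}}$ ($L{\left(m,D \right)} = - \frac{1}{-4 + \frac{D}{-2}} - m = - \frac{1}{-4 + D \left(- \frac{1}{2}\right)} - m = - \frac{1}{-4 - \frac{D}{2}} - m = - m - \frac{1}{-4 - \frac{D}{2}}$)
$0 L{\left(-2,5 \right)} 1 - 209 = 0 \frac{2 - - 2 \left(8 + 5\right)}{8 + 5} \cdot 1 - 209 = 0 \frac{2 - \left(-2\right) 13}{13} \cdot 1 - 209 = 0 \frac{2 + 26}{13} \cdot 1 - 209 = 0 \cdot \frac{1}{13} \cdot 28 \cdot 1 - 209 = 0 \cdot \frac{28}{13} \cdot 1 - 209 = 0 \cdot 1 - 209 = 0 - 209 = -209$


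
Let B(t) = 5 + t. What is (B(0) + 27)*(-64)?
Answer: -2048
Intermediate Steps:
(B(0) + 27)*(-64) = ((5 + 0) + 27)*(-64) = (5 + 27)*(-64) = 32*(-64) = -2048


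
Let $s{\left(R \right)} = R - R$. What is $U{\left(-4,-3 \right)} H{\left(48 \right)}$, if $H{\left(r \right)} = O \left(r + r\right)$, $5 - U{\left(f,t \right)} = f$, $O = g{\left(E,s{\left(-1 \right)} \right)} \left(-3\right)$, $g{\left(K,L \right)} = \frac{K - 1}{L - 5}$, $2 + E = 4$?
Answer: $\frac{2592}{5} \approx 518.4$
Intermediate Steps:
$E = 2$ ($E = -2 + 4 = 2$)
$s{\left(R \right)} = 0$
$g{\left(K,L \right)} = \frac{-1 + K}{-5 + L}$
$O = \frac{3}{5}$ ($O = \frac{-1 + 2}{-5 + 0} \left(-3\right) = \frac{1}{-5} \cdot 1 \left(-3\right) = \left(- \frac{1}{5}\right) 1 \left(-3\right) = \left(- \frac{1}{5}\right) \left(-3\right) = \frac{3}{5} \approx 0.6$)
$U{\left(f,t \right)} = 5 - f$
$H{\left(r \right)} = \frac{6 r}{5}$ ($H{\left(r \right)} = \frac{3 \left(r + r\right)}{5} = \frac{3 \cdot 2 r}{5} = \frac{6 r}{5}$)
$U{\left(-4,-3 \right)} H{\left(48 \right)} = \left(5 - -4\right) \frac{6}{5} \cdot 48 = \left(5 + 4\right) \frac{288}{5} = 9 \cdot \frac{288}{5} = \frac{2592}{5}$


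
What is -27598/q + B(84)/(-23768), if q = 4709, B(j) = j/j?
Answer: -655953973/111923512 ≈ -5.8607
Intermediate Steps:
B(j) = 1
-27598/q + B(84)/(-23768) = -27598/4709 + 1/(-23768) = -27598*1/4709 + 1*(-1/23768) = -27598/4709 - 1/23768 = -655953973/111923512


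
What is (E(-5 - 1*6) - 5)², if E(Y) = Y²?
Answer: 13456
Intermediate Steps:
(E(-5 - 1*6) - 5)² = ((-5 - 1*6)² - 5)² = ((-5 - 6)² - 5)² = ((-11)² - 5)² = (121 - 5)² = 116² = 13456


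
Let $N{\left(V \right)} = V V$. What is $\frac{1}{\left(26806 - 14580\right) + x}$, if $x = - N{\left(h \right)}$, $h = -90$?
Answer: $\frac{1}{4126} \approx 0.00024237$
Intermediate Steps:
$N{\left(V \right)} = V^{2}$
$x = -8100$ ($x = - \left(-90\right)^{2} = \left(-1\right) 8100 = -8100$)
$\frac{1}{\left(26806 - 14580\right) + x} = \frac{1}{\left(26806 - 14580\right) - 8100} = \frac{1}{12226 - 8100} = \frac{1}{4126}$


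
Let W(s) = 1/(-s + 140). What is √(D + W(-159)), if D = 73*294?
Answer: √1918724561/299 ≈ 146.50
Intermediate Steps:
W(s) = 1/(140 - s)
D = 21462
√(D + W(-159)) = √(21462 - 1/(-140 - 159)) = √(21462 - 1/(-299)) = √(21462 - 1*(-1/299)) = √(21462 + 1/299) = √(6417139/299) = √1918724561/299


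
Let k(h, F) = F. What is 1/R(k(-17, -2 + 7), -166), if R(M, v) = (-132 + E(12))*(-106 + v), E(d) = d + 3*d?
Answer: 1/22848 ≈ 4.3768e-5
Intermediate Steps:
E(d) = 4*d
R(M, v) = 8904 - 84*v (R(M, v) = (-132 + 4*12)*(-106 + v) = (-132 + 48)*(-106 + v) = -84*(-106 + v) = 8904 - 84*v)
1/R(k(-17, -2 + 7), -166) = 1/(8904 - 84*(-166)) = 1/(8904 + 13944) = 1/22848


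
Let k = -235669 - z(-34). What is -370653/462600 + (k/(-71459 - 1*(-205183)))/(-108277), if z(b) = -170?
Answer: -447221867535787/558174453275400 ≈ -0.80122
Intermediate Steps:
k = -235499 (k = -235669 - 1*(-170) = -235669 + 170 = -235499)
-370653/462600 + (k/(-71459 - 1*(-205183)))/(-108277) = -370653/462600 - 235499/(-71459 - 1*(-205183))/(-108277) = -370653*1/462600 - 235499/(-71459 + 205183)*(-1/108277) = -123551/154200 - 235499/133724*(-1/108277) = -123551/154200 + 235499/14479233548 = -447221867535787/558174453275400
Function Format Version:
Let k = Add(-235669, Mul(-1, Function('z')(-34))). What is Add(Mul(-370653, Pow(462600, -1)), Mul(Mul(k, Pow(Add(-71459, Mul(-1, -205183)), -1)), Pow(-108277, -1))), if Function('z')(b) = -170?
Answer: Rational(-447221867535787, 558174453275400) ≈ -0.80122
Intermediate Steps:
k = -235499 (k = Add(-235669, Mul(-1, -170)) = Add(-235669, 170) = -235499)
Add(Mul(-370653, Pow(462600, -1)), Mul(Mul(k, Pow(Add(-71459, Mul(-1, -205183)), -1)), Pow(-108277, -1))) = Add(Mul(-370653, Pow(462600, -1)), Mul(Mul(-235499, Pow(Add(-71459, Mul(-1, -205183)), -1)), Pow(-108277, -1))) = Add(Mul(-370653, Rational(1, 462600)), Mul(Mul(-235499, Pow(Add(-71459, 205183), -1)), Rational(-1, 108277))) = Add(Rational(-123551, 154200), Mul(Mul(-235499, Pow(133724, -1)), Rational(-1, 108277))) = Add(Rational(-123551, 154200), Mul(Mul(-235499, Rational(1, 133724)), Rational(-1, 108277))) = Add(Rational(-123551, 154200), Mul(Rational(-235499, 133724), Rational(-1, 108277))) = Add(Rational(-123551, 154200), Rational(235499, 14479233548)) = Rational(-447221867535787, 558174453275400)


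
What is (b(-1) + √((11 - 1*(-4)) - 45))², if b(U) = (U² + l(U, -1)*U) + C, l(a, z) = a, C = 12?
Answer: (14 + I*√30)² ≈ 166.0 + 153.36*I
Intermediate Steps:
b(U) = 12 + 2*U² (b(U) = (U² + U*U) + 12 = (U² + U²) + 12 = 2*U² + 12 = 12 + 2*U²)
(b(-1) + √((11 - 1*(-4)) - 45))² = ((12 + 2*(-1)²) + √((11 - 1*(-4)) - 45))² = ((12 + 2*1) + √((11 + 4) - 45))² = ((12 + 2) + √(15 - 45))² = (14 + √(-30))² = (14 + I*√30)²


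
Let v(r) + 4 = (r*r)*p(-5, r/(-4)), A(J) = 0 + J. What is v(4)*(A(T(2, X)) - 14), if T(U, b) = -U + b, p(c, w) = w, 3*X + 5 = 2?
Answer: 340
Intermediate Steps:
X = -1 (X = -5/3 + (⅓)*2 = -5/3 + ⅔ = -1)
T(U, b) = b - U
A(J) = J
v(r) = -4 - r³/4 (v(r) = -4 + (r*r)*(r/(-4)) = -4 + r²*(r*(-¼)) = -4 + r²*(-r/4) = -4 - r³/4)
v(4)*(A(T(2, X)) - 14) = (-4 - ¼*4³)*((-1 - 1*2) - 14) = (-4 - ¼*64)*((-1 - 2) - 14) = (-4 - 16)*(-3 - 14) = -20*(-17) = 340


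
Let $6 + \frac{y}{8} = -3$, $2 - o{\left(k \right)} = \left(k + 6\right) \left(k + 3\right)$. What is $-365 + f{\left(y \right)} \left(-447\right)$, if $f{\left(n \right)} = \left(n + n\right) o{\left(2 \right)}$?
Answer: $-2446349$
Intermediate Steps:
$o{\left(k \right)} = 2 - \left(3 + k\right) \left(6 + k\right)$ ($o{\left(k \right)} = 2 - \left(k + 6\right) \left(k + 3\right) = 2 - \left(6 + k\right) \left(3 + k\right) = 2 - \left(3 + k\right) \left(6 + k\right)$)
$y = -72$ ($y = -48 + 8 \left(-3\right) = -48 - 24 = -72$)
$f{\left(n \right)} = - 76 n$ ($f{\left(n \right)} = \left(n + n\right) \left(-16 - 2^{2} - 18\right) = 2 n \left(-16 - 4 - 18\right) = 2 n \left(-38\right) = - 76 n$)
$-365 + f{\left(y \right)} \left(-447\right) = -365 + \left(-76\right) \left(-72\right) \left(-447\right) = -365 + 5472 \left(-447\right) = -365 - 2445984 = -2446349$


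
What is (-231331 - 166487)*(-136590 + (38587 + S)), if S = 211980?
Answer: -45342102186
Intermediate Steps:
(-231331 - 166487)*(-136590 + (38587 + S)) = (-231331 - 166487)*(-136590 + (38587 + 211980)) = -397818*(-136590 + 250567) = -397818*113977 = -45342102186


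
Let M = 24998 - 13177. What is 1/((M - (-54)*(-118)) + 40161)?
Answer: 1/45610 ≈ 2.1925e-5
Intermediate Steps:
M = 11821
1/((M - (-54)*(-118)) + 40161) = 1/((11821 - (-54)*(-118)) + 40161) = 1/((11821 - 1*6372) + 40161) = 1/((11821 - 6372) + 40161) = 1/(5449 + 40161) = 1/45610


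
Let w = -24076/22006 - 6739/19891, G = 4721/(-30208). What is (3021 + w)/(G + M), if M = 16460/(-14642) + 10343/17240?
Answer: -314957587101607104312320/70980388036431011971 ≈ -4437.3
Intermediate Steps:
G = -4721/30208 (G = 4721*(-1/30208) = -4721/30208 ≈ -0.15628)
w = -313597075/218860673 (w = -24076*1/22006 - 6739*1/19891 = -12038/11003 - 6739/19891 = -313597075/218860673 ≈ -1.4329)
M = -66164097/126214040 (M = 16460*(-1/14642) + 10343*(1/17240) = -8230/7321 + 10343/17240 = -66164097/126214040 ≈ -0.52422)
(3021 + w)/(G + M) = (3021 - 313597075/218860673)/(-4721/30208 - 66164097/126214040) = 660864496058/(218860673*(-324317690627/476584215040)) = (660864496058/218860673)*(-476584215040/324317690627) = -314957587101607104312320/70980388036431011971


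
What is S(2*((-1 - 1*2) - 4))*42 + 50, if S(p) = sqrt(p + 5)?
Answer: 50 + 126*I ≈ 50.0 + 126.0*I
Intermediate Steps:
S(p) = sqrt(5 + p)
S(2*((-1 - 1*2) - 4))*42 + 50 = sqrt(5 + 2*((-1 - 1*2) - 4))*42 + 50 = sqrt(5 + 2*((-1 - 2) - 4))*42 + 50 = sqrt(5 + 2*(-3 - 4))*42 + 50 = sqrt(5 + 2*(-7))*42 + 50 = sqrt(5 - 14)*42 + 50 = sqrt(-9)*42 + 50 = (3*I)*42 + 50 = 126*I + 50 = 50 + 126*I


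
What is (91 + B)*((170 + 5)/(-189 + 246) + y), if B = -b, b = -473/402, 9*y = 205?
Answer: 81891550/34371 ≈ 2382.6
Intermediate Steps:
y = 205/9 (y = (⅑)*205 = 205/9 ≈ 22.778)
b = -473/402 (b = -473*1/402 = -473/402 ≈ -1.1766)
B = 473/402 (B = -1*(-473/402) = 473/402 ≈ 1.1766)
(91 + B)*((170 + 5)/(-189 + 246) + y) = (91 + 473/402)*((170 + 5)/(-189 + 246) + 205/9) = 37055*(175/57 + 205/9)/402 = (37055/402)*(4420/171) = 81891550/34371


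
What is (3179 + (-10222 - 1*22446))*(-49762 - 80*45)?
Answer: 1573592018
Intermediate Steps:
(3179 + (-10222 - 1*22446))*(-49762 - 80*45) = (3179 + (-10222 - 22446))*(-49762 - 3600) = (3179 - 32668)*(-53362) = -29489*(-53362) = 1573592018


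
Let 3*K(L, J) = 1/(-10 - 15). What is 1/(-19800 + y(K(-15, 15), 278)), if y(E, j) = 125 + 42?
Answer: -1/19633 ≈ -5.0935e-5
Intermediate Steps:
K(L, J) = -1/75 (K(L, J) = 1/(3*(-10 - 15)) = (⅓)/(-25) = (⅓)*(-1/25) = -1/75)
y(E, j) = 167
1/(-19800 + y(K(-15, 15), 278)) = 1/(-19800 + 167) = 1/(-19633) = -1/19633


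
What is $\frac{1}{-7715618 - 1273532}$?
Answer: $- \frac{1}{8989150} \approx -1.1125 \cdot 10^{-7}$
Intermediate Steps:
$\frac{1}{-7715618 - 1273532} = \frac{1}{-8989150} = - \frac{1}{8989150}$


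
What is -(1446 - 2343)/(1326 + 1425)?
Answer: 299/917 ≈ 0.32606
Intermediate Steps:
-(1446 - 2343)/(1326 + 1425) = -(-897)/2751 = -1*(-299/917) = 299/917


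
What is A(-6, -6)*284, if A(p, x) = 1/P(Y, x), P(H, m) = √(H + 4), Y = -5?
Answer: -284*I ≈ -284.0*I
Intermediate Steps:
P(H, m) = √(4 + H)
A(p, x) = -I (A(p, x) = 1/(√(4 - 5)) = 1/(√(-1)) = 1/I = -I)
A(-6, -6)*284 = -I*284 = -284*I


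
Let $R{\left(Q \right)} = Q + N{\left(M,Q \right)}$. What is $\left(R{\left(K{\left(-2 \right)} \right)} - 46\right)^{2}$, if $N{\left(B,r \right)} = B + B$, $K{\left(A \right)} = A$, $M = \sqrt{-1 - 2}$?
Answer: $2292 - 192 i \sqrt{3} \approx 2292.0 - 332.55 i$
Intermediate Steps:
$M = i \sqrt{3}$ ($M = \sqrt{-3} = i \sqrt{3} \approx 1.732 i$)
$N{\left(B,r \right)} = 2 B$
$R{\left(Q \right)} = Q + 2 i \sqrt{3}$
$\left(R{\left(K{\left(-2 \right)} \right)} - 46\right)^{2} = \left(\left(-2 + 2 i \sqrt{3}\right) - 46\right)^{2} = \left(-48 + 2 i \sqrt{3}\right)^{2}$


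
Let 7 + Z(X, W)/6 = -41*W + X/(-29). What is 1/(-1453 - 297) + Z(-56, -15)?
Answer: 185723971/50750 ≈ 3659.6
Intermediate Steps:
Z(X, W) = -42 - 246*W - 6*X/29 (Z(X, W) = -42 + 6*(-41*W + X/(-29)) = -42 + 6*(-41*W + X*(-1/29)) = -42 + 6*(-41*W - X/29) = -42 + (-246*W - 6*X/29) = -42 - 246*W - 6*X/29)
1/(-1453 - 297) + Z(-56, -15) = 1/(-1453 - 297) + (-42 - 246*(-15) - 6/29*(-56)) = 1/(-1750) + (-42 + 3690 + 336/29) = -1/1750 + 106128/29 = 185723971/50750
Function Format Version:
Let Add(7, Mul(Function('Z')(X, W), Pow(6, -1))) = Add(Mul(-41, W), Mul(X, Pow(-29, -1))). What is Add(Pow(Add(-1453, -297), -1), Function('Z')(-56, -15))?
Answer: Rational(185723971, 50750) ≈ 3659.6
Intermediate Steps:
Function('Z')(X, W) = Add(-42, Mul(-246, W), Mul(Rational(-6, 29), X)) (Function('Z')(X, W) = Add(-42, Mul(6, Add(Mul(-41, W), Mul(X, Pow(-29, -1))))) = Add(-42, Mul(6, Add(Mul(-41, W), Mul(X, Rational(-1, 29))))) = Add(-42, Mul(6, Add(Mul(-41, W), Mul(Rational(-1, 29), X)))) = Add(-42, Add(Mul(-246, W), Mul(Rational(-6, 29), X))) = Add(-42, Mul(-246, W), Mul(Rational(-6, 29), X)))
Add(Pow(Add(-1453, -297), -1), Function('Z')(-56, -15)) = Add(Pow(Add(-1453, -297), -1), Add(-42, Mul(-246, -15), Mul(Rational(-6, 29), -56))) = Add(Pow(-1750, -1), Add(-42, 3690, Rational(336, 29))) = Add(Rational(-1, 1750), Rational(106128, 29)) = Rational(185723971, 50750)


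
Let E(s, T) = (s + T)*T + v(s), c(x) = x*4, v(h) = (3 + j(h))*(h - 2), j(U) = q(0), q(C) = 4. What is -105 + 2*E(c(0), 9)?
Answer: 29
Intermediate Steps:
j(U) = 4
v(h) = -14 + 7*h (v(h) = (3 + 4)*(h - 2) = 7*(-2 + h) = -14 + 7*h)
c(x) = 4*x
E(s, T) = -14 + 7*s + T*(T + s) (E(s, T) = (s + T)*T + (-14 + 7*s) = (T + s)*T + (-14 + 7*s) = T*(T + s) + (-14 + 7*s) = -14 + 7*s + T*(T + s))
-105 + 2*E(c(0), 9) = -105 + 2*(-14 + 9² + 7*(4*0) + 9*(4*0)) = -105 + 2*(-14 + 81 + 7*0 + 9*0) = -105 + 2*(-14 + 81 + 0 + 0) = -105 + 2*67 = -105 + 134 = 29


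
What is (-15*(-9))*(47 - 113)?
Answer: -8910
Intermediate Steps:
(-15*(-9))*(47 - 113) = 135*(-66) = -8910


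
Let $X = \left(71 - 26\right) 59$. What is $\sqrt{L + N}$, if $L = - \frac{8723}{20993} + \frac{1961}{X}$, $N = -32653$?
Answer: $\frac{i \sqrt{11270789639615557345}}{18578805} \approx 180.7 i$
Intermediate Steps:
$X = 2655$ ($X = 45 \cdot 59 = 2655$)
$L = \frac{18007708}{55736415}$ ($L = - \frac{8723}{20993} + \frac{1961}{2655} = \frac{18007708}{55736415} \approx 0.32309$)
$\sqrt{L + N} = \sqrt{\frac{18007708}{55736415} - 32653} = \sqrt{- \frac{1819943151287}{55736415}} = \frac{i \sqrt{11270789639615557345}}{18578805}$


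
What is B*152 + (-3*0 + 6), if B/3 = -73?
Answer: -33282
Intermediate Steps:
B = -219 (B = 3*(-73) = -219)
B*152 + (-3*0 + 6) = -219*152 + (-3*0 + 6) = -33288 + (0 + 6) = -33288 + 6 = -33282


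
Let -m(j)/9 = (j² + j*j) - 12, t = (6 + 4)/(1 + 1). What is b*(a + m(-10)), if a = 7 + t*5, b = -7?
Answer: 11620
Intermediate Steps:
t = 5 (t = 10/2 = 10*(½) = 5)
a = 32 (a = 7 + 5*5 = 7 + 25 = 32)
m(j) = 108 - 18*j² (m(j) = -9*((j² + j*j) - 12) = -9*((j² + j²) - 12) = -9*(2*j² - 12) = -9*(-12 + 2*j²) = 108 - 18*j²)
b*(a + m(-10)) = -7*(32 + (108 - 18*(-10)²)) = -7*(32 + (108 - 18*100)) = -7*(32 + (108 - 1800)) = -7*(32 - 1692) = -7*(-1660) = 11620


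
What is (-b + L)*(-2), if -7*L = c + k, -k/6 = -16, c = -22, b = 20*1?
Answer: 428/7 ≈ 61.143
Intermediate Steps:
b = 20
k = 96 (k = -6*(-16) = 96)
L = -74/7 (L = -(-22 + 96)/7 = -1/7*74 = -74/7 ≈ -10.571)
(-b + L)*(-2) = (-1*20 - 74/7)*(-2) = (-20 - 74/7)*(-2) = -214/7*(-2) = 428/7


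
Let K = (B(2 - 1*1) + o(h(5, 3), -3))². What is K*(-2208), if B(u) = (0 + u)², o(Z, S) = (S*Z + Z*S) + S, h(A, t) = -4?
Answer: -1068672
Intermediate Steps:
o(Z, S) = S + 2*S*Z (o(Z, S) = (S*Z + S*Z) + S = 2*S*Z + S = S + 2*S*Z)
B(u) = u²
K = 484 (K = ((2 - 1*1)² - 3*(1 + 2*(-4)))² = ((2 - 1)² - 3*(1 - 8))² = (1² - 3*(-7))² = (1 + 21)² = 22² = 484)
K*(-2208) = 484*(-2208) = -1068672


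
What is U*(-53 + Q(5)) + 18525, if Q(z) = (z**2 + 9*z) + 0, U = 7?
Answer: 18644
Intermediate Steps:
Q(z) = z**2 + 9*z
U*(-53 + Q(5)) + 18525 = 7*(-53 + 5*(9 + 5)) + 18525 = 7*(-53 + 5*14) + 18525 = 7*(-53 + 70) + 18525 = 7*17 + 18525 = 119 + 18525 = 18644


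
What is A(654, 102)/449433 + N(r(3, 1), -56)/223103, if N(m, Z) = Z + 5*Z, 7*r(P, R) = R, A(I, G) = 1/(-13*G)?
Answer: -200238804191/132957821894274 ≈ -0.0015060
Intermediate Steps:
A(I, G) = -1/(13*G)
r(P, R) = R/7
N(m, Z) = 6*Z
A(654, 102)/449433 + N(r(3, 1), -56)/223103 = -1/13/102/449433 + (6*(-56))/223103 = -1/13*1/102*(1/449433) - 336*1/223103 = -1/1326*1/449433 - 336/223103 = -1/595948158 - 336/223103 = -200238804191/132957821894274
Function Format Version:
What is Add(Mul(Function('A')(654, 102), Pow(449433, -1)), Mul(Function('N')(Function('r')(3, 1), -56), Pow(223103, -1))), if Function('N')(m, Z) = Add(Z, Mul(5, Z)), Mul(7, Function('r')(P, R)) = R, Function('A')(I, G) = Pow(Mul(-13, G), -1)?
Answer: Rational(-200238804191, 132957821894274) ≈ -0.0015060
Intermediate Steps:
Function('A')(I, G) = Mul(Rational(-1, 13), Pow(G, -1))
Function('r')(P, R) = Mul(Rational(1, 7), R)
Function('N')(m, Z) = Mul(6, Z)
Add(Mul(Function('A')(654, 102), Pow(449433, -1)), Mul(Function('N')(Function('r')(3, 1), -56), Pow(223103, -1))) = Add(Mul(Mul(Rational(-1, 13), Pow(102, -1)), Pow(449433, -1)), Mul(Mul(6, -56), Pow(223103, -1))) = Add(Mul(Mul(Rational(-1, 13), Rational(1, 102)), Rational(1, 449433)), Mul(-336, Rational(1, 223103))) = Add(Mul(Rational(-1, 1326), Rational(1, 449433)), Rational(-336, 223103)) = Add(Rational(-1, 595948158), Rational(-336, 223103)) = Rational(-200238804191, 132957821894274)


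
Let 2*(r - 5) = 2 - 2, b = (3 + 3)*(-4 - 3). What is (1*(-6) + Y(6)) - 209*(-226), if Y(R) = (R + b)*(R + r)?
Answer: 46832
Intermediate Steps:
b = -42 (b = 6*(-7) = -42)
r = 5 (r = 5 + (2 - 2)/2 = 5 + (1/2)*0 = 5 + 0 = 5)
Y(R) = (-42 + R)*(5 + R) (Y(R) = (R - 42)*(R + 5) = (-42 + R)*(5 + R))
(1*(-6) + Y(6)) - 209*(-226) = (1*(-6) + (-210 + 6**2 - 37*6)) - 209*(-226) = (-6 + (-210 + 36 - 222)) + 47234 = (-6 - 396) + 47234 = -402 + 47234 = 46832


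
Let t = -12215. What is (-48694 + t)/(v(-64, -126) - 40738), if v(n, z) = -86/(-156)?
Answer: 4750902/3177521 ≈ 1.4952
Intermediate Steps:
v(n, z) = 43/78 (v(n, z) = -86*(-1/156) = 43/78)
(-48694 + t)/(v(-64, -126) - 40738) = (-48694 - 12215)/(43/78 - 40738) = -60909/(-3177521/78) = -60909*(-78/3177521) = 4750902/3177521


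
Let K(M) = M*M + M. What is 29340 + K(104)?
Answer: 40260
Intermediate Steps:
K(M) = M + M² (K(M) = M² + M = M + M²)
29340 + K(104) = 29340 + 104*(1 + 104) = 29340 + 104*105 = 29340 + 10920 = 40260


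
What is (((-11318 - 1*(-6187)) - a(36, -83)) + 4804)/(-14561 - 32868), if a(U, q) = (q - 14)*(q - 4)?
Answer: 8766/47429 ≈ 0.18482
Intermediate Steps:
a(U, q) = (-14 + q)*(-4 + q)
(((-11318 - 1*(-6187)) - a(36, -83)) + 4804)/(-14561 - 32868) = (((-11318 - 1*(-6187)) - (56 + (-83)**2 - 18*(-83))) + 4804)/(-14561 - 32868) = (((-11318 + 6187) - (56 + 6889 + 1494)) + 4804)/(-47429) = ((-5131 - 1*8439) + 4804)*(-1/47429) = ((-5131 - 8439) + 4804)*(-1/47429) = (-13570 + 4804)*(-1/47429) = -8766*(-1/47429) = 8766/47429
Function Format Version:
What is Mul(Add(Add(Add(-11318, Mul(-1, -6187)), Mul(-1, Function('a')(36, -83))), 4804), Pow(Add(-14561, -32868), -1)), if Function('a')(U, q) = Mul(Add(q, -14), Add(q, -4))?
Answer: Rational(8766, 47429) ≈ 0.18482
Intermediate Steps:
Function('a')(U, q) = Mul(Add(-14, q), Add(-4, q))
Mul(Add(Add(Add(-11318, Mul(-1, -6187)), Mul(-1, Function('a')(36, -83))), 4804), Pow(Add(-14561, -32868), -1)) = Mul(Add(Add(Add(-11318, Mul(-1, -6187)), Mul(-1, Add(56, Pow(-83, 2), Mul(-18, -83)))), 4804), Pow(Add(-14561, -32868), -1)) = Mul(Add(Add(Add(-11318, 6187), Mul(-1, Add(56, 6889, 1494))), 4804), Pow(-47429, -1)) = Mul(Add(Add(-5131, Mul(-1, 8439)), 4804), Rational(-1, 47429)) = Mul(Add(Add(-5131, -8439), 4804), Rational(-1, 47429)) = Mul(Add(-13570, 4804), Rational(-1, 47429)) = Mul(-8766, Rational(-1, 47429)) = Rational(8766, 47429)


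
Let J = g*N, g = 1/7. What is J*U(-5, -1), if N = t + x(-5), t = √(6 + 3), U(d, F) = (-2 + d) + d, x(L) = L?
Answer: 24/7 ≈ 3.4286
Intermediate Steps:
U(d, F) = -2 + 2*d
g = ⅐ (g = 1*(⅐) = ⅐ ≈ 0.14286)
t = 3 (t = √9 = 3)
N = -2 (N = 3 - 5 = -2)
J = -2/7 (J = (⅐)*(-2) = -2/7 ≈ -0.28571)
J*U(-5, -1) = -2*(-2 + 2*(-5))/7 = -2*(-2 - 10)/7 = -2/7*(-12) = 24/7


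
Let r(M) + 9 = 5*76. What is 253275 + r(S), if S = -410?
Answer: 253646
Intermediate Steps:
r(M) = 371 (r(M) = -9 + 5*76 = -9 + 380 = 371)
253275 + r(S) = 253275 + 371 = 253646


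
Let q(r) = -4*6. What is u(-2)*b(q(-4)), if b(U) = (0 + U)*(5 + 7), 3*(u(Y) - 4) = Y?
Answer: -960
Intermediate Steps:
q(r) = -24
u(Y) = 4 + Y/3
b(U) = 12*U (b(U) = U*12 = 12*U)
u(-2)*b(q(-4)) = (4 + (⅓)*(-2))*(12*(-24)) = (4 - ⅔)*(-288) = (10/3)*(-288) = -960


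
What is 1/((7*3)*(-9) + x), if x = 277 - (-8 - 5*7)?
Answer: 1/131 ≈ 0.0076336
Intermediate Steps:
x = 320 (x = 277 - (-8 - 35) = 277 - 1*(-43) = 277 + 43 = 320)
1/((7*3)*(-9) + x) = 1/((7*3)*(-9) + 320) = 1/(21*(-9) + 320) = 1/(-189 + 320) = 1/131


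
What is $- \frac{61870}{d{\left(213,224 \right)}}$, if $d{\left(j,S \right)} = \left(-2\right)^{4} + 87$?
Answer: $- \frac{61870}{103} \approx -600.68$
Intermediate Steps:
$d{\left(j,S \right)} = 103$ ($d{\left(j,S \right)} = 16 + 87 = 103$)
$- \frac{61870}{d{\left(213,224 \right)}} = - \frac{61870}{103}$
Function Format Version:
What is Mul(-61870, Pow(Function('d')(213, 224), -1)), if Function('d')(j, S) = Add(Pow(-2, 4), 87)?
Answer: Rational(-61870, 103) ≈ -600.68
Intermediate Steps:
Function('d')(j, S) = 103 (Function('d')(j, S) = Add(16, 87) = 103)
Mul(-61870, Pow(Function('d')(213, 224), -1)) = Mul(-61870, Pow(103, -1)) = Mul(-61870, Rational(1, 103)) = Rational(-61870, 103)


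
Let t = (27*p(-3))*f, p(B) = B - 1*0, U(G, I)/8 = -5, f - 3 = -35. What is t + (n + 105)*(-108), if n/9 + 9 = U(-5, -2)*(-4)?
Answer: -155520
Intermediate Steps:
f = -32 (f = 3 - 35 = -32)
U(G, I) = -40 (U(G, I) = 8*(-5) = -40)
n = 1359 (n = -81 + 9*(-40*(-4)) = -81 + 9*160 = -81 + 1440 = 1359)
p(B) = B (p(B) = B + 0 = B)
t = 2592 (t = (27*(-3))*(-32) = -81*(-32) = 2592)
t + (n + 105)*(-108) = 2592 + (1359 + 105)*(-108) = 2592 + 1464*(-108) = 2592 - 158112 = -155520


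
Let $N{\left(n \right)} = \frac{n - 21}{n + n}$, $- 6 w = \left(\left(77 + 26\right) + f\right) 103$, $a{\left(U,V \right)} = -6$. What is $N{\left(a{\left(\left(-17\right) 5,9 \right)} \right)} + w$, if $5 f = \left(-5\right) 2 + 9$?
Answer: $- \frac{105749}{60} \approx -1762.5$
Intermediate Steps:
$f = - \frac{1}{5}$ ($f = \frac{\left(-5\right) 2 + 9}{5} = \frac{-10 + 9}{5} = \frac{1}{5} \left(-1\right) = - \frac{1}{5} \approx -0.2$)
$w = - \frac{26471}{15}$ ($w = - \frac{\left(\left(77 + 26\right) - \frac{1}{5}\right) 103}{6} = - \frac{\left(103 - \frac{1}{5}\right) 103}{6} = - \frac{\frac{514}{5} \cdot 103}{6} = \left(- \frac{1}{6}\right) \frac{52942}{5} = - \frac{26471}{15} \approx -1764.7$)
$N{\left(n \right)} = \frac{-21 + n}{2 n}$
$N{\left(a{\left(\left(-17\right) 5,9 \right)} \right)} + w = \frac{-21 - 6}{2 \left(-6\right)} - \frac{26471}{15} = \frac{1}{2} \left(- \frac{1}{6}\right) \left(-27\right) - \frac{26471}{15} = \frac{9}{4} - \frac{26471}{15} = - \frac{105749}{60}$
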